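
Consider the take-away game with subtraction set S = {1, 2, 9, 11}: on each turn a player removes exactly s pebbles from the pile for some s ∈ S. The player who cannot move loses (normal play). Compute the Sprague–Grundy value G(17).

1

G(0) = 0
G(1) = mex{0} = 1
G(2) = mex{1,0} = 2
G(3) = mex{2,1} = 0
G(4) = mex{0,2} = 1
G(5) = mex{1,0} = 2
G(6) = mex{2,1} = 0
G(7) = mex{0,2} = 1
G(8) = mex{1,0} = 2
G(9) = mex{2,1,0} = 3
G(10) = mex{3,2,1} = 0
G(11) = mex{0,3,2,0} = 1
G(12) = mex{1,0,0,1} = 2
G(13) = mex{2,1,1,2} = 0
G(14) = mex{0,2,2,0} = 1
G(15) = mex{1,0,0,1} = 2
G(16) = mex{2,1,1,2} = 0
G(17) = mex{0,2,2,0} = 1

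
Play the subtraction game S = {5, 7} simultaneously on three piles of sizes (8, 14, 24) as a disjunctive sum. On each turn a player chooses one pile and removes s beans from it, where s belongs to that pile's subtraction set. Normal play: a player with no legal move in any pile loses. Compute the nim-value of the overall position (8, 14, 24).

All piles use S = {5, 7}:
n :  0  1  2  3  4  5  6  7  8  9 10 11 12 13 14 15 16 17 18 19 20 21 22 23 24
G :  0  0  0  0  0  1  1  1  1  1  2  2  0  0  0  0  0  1  1  1  1  1  2  2  0
Pile A: G(8) = 1.
Pile B: G(14) = 0.
Pile C: G(24) = 0.
Combined Grundy value = 1 ⊕ 0 ⊕ 0 = 1.

1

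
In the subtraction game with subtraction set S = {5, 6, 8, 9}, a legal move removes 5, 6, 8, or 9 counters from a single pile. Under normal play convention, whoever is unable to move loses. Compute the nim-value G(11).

n :  0  1  2  3  4  5  6  7  8  9 10 11
G :  0  0  0  0  0  1  1  1  1  1  2  2

2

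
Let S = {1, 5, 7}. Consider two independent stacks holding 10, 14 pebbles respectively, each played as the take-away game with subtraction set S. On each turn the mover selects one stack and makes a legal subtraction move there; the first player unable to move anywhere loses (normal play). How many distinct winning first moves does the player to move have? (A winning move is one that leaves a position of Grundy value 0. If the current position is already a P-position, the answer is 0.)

0

All stacks use S = {1, 5, 7}:
G(0) = 0
G(1) = mex{0} = 1
G(2) = mex{1} = 0
G(3) = mex{0} = 1
G(4) = mex{1} = 0
G(5) = mex{0,0} = 1
G(6) = mex{1,1} = 0
G(7) = mex{0,0,0} = 1
G(8) = mex{1,1,1} = 0
G(9) = mex{0,0,0} = 1
G(10) = mex{1,1,1} = 0
G(11) = mex{0,0,0} = 1
G(12) = mex{1,1,1} = 0
G(13) = mex{0,0,0} = 1
G(14) = mex{1,1,1} = 0
Stack A: G(10) = 0.
Stack B: G(14) = 0.
Combined Grundy value = 0 ⊕ 0 = 0.
A winning move leaves total XOR = 0, i.e. changes one component's Grundy value g to g ⊕ X where X is the current total.
Stack A: target g' = 0⊕0 = 0, but every legal move changes the Grundy value (mex property), so 0 moves.
Stack B: target g' = 0⊕0 = 0, but every legal move changes the Grundy value (mex property), so 0 moves.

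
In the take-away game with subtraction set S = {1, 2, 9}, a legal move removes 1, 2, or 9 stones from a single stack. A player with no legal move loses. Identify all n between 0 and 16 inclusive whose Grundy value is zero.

n :  0  1  2  3  4  5  6  7  8  9 10 11 12 13 14 15 16
G :  0  1  2  0  1  2  0  1  2  3  0  1  2  0  1  2  0
P-positions are exactly the n with G(n) = 0.

0, 3, 6, 10, 13, 16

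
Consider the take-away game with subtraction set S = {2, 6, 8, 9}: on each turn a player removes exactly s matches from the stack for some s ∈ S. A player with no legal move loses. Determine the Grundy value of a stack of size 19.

G(0) = 0
G(1) = mex{} = 0
G(2) = mex{0} = 1
G(3) = mex{0} = 1
G(4) = mex{1} = 0
G(5) = mex{1} = 0
G(6) = mex{0,0} = 1
G(7) = mex{0,0} = 1
G(8) = mex{1,1,0} = 2
G(9) = mex{1,1,0,0} = 2
G(10) = mex{2,0,1,0} = 3
G(11) = mex{2,0,1,1} = 3
G(12) = mex{3,1,0,1} = 2
G(13) = mex{3,1,0,0} = 2
G(14) = mex{2,2,1,0} = 3
G(15) = mex{2,2,1,1} = 0
G(16) = mex{3,3,2,1} = 0
G(17) = mex{0,3,2,2} = 1
G(18) = mex{0,2,3,2} = 1
G(19) = mex{1,2,3,3} = 0

0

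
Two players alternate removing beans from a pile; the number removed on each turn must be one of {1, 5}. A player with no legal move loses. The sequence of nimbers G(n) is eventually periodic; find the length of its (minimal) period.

n :  0  1  2  3  4  5  6  7  8  9 10 11 12 13 14
G :  0  1  0  1  0  1  0  1  0  1  0  1  0  1  0
G(n+2) = G(n) holds for n = 0,…,4 (a full window of length max(S) = 5), so the sequence is purely periodic with period 2.

2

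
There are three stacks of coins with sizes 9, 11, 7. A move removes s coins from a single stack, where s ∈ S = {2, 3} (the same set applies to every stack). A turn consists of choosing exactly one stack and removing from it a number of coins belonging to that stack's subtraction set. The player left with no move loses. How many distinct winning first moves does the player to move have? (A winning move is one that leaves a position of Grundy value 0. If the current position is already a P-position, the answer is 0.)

All stacks use S = {2, 3}:
G(0) = 0
G(1) = mex{} = 0
G(2) = mex{0} = 1
G(3) = mex{0,0} = 1
G(4) = mex{1,0} = 2
G(5) = mex{1,1} = 0
G(6) = mex{2,1} = 0
G(7) = mex{0,2} = 1
G(8) = mex{0,0} = 1
G(9) = mex{1,0} = 2
G(10) = mex{1,1} = 0
G(11) = mex{2,1} = 0
Stack A: G(9) = 2.
Stack B: G(11) = 0.
Stack C: G(7) = 1.
Combined Grundy value = 2 ⊕ 0 ⊕ 1 = 3.
A winning move leaves total XOR = 0, i.e. changes one component's Grundy value g to g ⊕ X where X is the current total.
Stack A: need g' = 2⊕3 = 1. Options: 9−2→G=1, 9−3→G=0. Hits: 1.
Stack B: need g' = 0⊕3 = 3. Options: 11−2→G=2, 11−3→G=1. Hits: 0.
Stack C: need g' = 1⊕3 = 2. Options: 7−2→G=0, 7−3→G=2. Hits: 1.

2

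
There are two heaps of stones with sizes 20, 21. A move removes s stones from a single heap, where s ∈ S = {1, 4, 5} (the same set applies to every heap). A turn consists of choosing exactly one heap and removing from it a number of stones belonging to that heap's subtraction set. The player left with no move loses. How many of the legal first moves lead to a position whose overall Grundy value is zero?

2

All heaps use S = {1, 4, 5}:
G(0) = 0
G(1) = mex{0} = 1
G(2) = mex{1} = 0
G(3) = mex{0} = 1
G(4) = mex{1,0} = 2
G(5) = mex{2,1,0} = 3
G(6) = mex{3,0,1} = 2
G(7) = mex{2,1,0} = 3
G(8) = mex{3,2,1} = 0
G(9) = mex{0,3,2} = 1
G(10) = mex{1,2,3} = 0
G(11) = mex{0,3,2} = 1
G(12) = mex{1,0,3} = 2
G(13) = mex{2,1,0} = 3
G(14) = mex{3,0,1} = 2
G(15) = mex{2,1,0} = 3
G(16) = mex{3,2,1} = 0
G(17) = mex{0,3,2} = 1
G(18) = mex{1,2,3} = 0
G(19) = mex{0,3,2} = 1
G(20) = mex{1,0,3} = 2
G(21) = mex{2,1,0} = 3
Heap A: G(20) = 2.
Heap B: G(21) = 3.
Combined Grundy value = 2 ⊕ 3 = 1.
A winning move leaves total XOR = 0, i.e. changes one component's Grundy value g to g ⊕ X where X is the current total.
Heap A: need g' = 2⊕1 = 3. Options: 20−1→G=1, 20−4→G=0, 20−5→G=3. Hits: 1.
Heap B: need g' = 3⊕1 = 2. Options: 21−1→G=2, 21−4→G=1, 21−5→G=0. Hits: 1.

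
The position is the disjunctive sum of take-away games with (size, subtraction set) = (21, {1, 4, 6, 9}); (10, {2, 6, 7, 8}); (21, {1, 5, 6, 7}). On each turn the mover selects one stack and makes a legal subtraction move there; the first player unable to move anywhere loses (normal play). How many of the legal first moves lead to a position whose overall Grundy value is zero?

Stack A, S = {1, 4, 6, 9}:
G(0) = 0
G(1) = mex{0} = 1
G(2) = mex{1} = 0
G(3) = mex{0} = 1
G(4) = mex{1,0} = 2
G(5) = mex{2,1} = 0
G(6) = mex{0,0,0} = 1
G(7) = mex{1,1,1} = 0
G(8) = mex{0,2,0} = 1
G(9) = mex{1,0,1,0} = 2
G(10) = mex{2,1,2,1} = 0
G(11) = mex{0,0,0,0} = 1
G(12) = mex{1,1,1,1} = 0
G(13) = mex{0,2,0,2} = 1
G(14) = mex{1,0,1,0} = 2
G(15) = mex{2,1,2,1} = 0
G(16) = mex{0,0,0,0} = 1
G(17) = mex{1,1,1,1} = 0
G(18) = mex{0,2,0,2} = 1
G(19) = mex{1,0,1,0} = 2
G(20) = mex{2,1,2,1} = 0
G(21) = mex{0,0,0,0} = 1
G_A(21) = 1.
Stack B, S = {2, 6, 7, 8}:
G(0) = 0
G(1) = mex{} = 0
G(2) = mex{0} = 1
G(3) = mex{0} = 1
G(4) = mex{1} = 0
G(5) = mex{1} = 0
G(6) = mex{0,0} = 1
G(7) = mex{0,0,0} = 1
G(8) = mex{1,1,0,0} = 2
G(9) = mex{1,1,1,0} = 2
G(10) = mex{2,0,1,1} = 3
G_B(10) = 3.
Stack C, S = {1, 5, 6, 7}:
G(0) = 0
G(1) = mex{0} = 1
G(2) = mex{1} = 0
G(3) = mex{0} = 1
G(4) = mex{1} = 0
G(5) = mex{0,0} = 1
G(6) = mex{1,1,0} = 2
G(7) = mex{2,0,1,0} = 3
G(8) = mex{3,1,0,1} = 2
G(9) = mex{2,0,1,0} = 3
G(10) = mex{3,1,0,1} = 2
G(11) = mex{2,2,1,0} = 3
G(12) = mex{3,3,2,1} = 0
G(13) = mex{0,2,3,2} = 1
G(14) = mex{1,3,2,3} = 0
G(15) = mex{0,2,3,2} = 1
G(16) = mex{1,3,2,3} = 0
G(17) = mex{0,0,3,2} = 1
G(18) = mex{1,1,0,3} = 2
G(19) = mex{2,0,1,0} = 3
G(20) = mex{3,1,0,1} = 2
G(21) = mex{2,0,1,0} = 3
G_C(21) = 3.
Combined Grundy value = 1 ⊕ 3 ⊕ 3 = 1.
A winning move leaves total XOR = 0, i.e. changes one component's Grundy value g to g ⊕ X where X is the current total.
Stack A: need g' = 1⊕1 = 0. Options: 21−1→G=0, 21−4→G=0, 21−6→G=0, 21−9→G=0. Hits: 4.
Stack B: need g' = 3⊕1 = 2. Options: 10−2→G=2, 10−6→G=0, 10−7→G=1, 10−8→G=1. Hits: 1.
Stack C: need g' = 3⊕1 = 2. Options: 21−1→G=2, 21−5→G=0, 21−6→G=1, 21−7→G=0. Hits: 1.

6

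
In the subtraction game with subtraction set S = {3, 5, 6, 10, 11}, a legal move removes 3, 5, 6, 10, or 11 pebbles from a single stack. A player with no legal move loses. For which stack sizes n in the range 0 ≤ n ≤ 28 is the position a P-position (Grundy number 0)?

G(0) = 0
G(1) = mex{} = 0
G(2) = mex{} = 0
G(3) = mex{0} = 1
G(4) = mex{0} = 1
G(5) = mex{0,0} = 1
G(6) = mex{1,0,0} = 2
G(7) = mex{1,0,0} = 2
G(8) = mex{1,1,0} = 2
G(9) = mex{2,1,1} = 0
G(10) = mex{2,1,1,0} = 3
G(11) = mex{2,2,1,0,0} = 3
G(12) = mex{0,2,2,0,0} = 1
G(13) = mex{3,2,2,1,0} = 4
G(14) = mex{3,0,2,1,1} = 4
G(15) = mex{1,3,0,1,1} = 2
G(16) = mex{4,3,3,2,1} = 0
G(17) = mex{4,1,3,2,2} = 0
G(18) = mex{2,4,1,2,2} = 0
G(19) = mex{0,4,4,0,2} = 1
G(20) = mex{0,2,4,3,0} = 1
G(21) = mex{0,0,2,3,3} = 1
G(22) = mex{1,0,0,1,3} = 2
G(23) = mex{1,0,0,4,1} = 2
G(24) = mex{1,1,0,4,4} = 2
G(25) = mex{2,1,1,2,4} = 0
G(26) = mex{2,1,1,0,2} = 3
G(27) = mex{2,2,1,0,0} = 3
G(28) = mex{0,2,2,0,0} = 1
P-positions are exactly the n with G(n) = 0.

0, 1, 2, 9, 16, 17, 18, 25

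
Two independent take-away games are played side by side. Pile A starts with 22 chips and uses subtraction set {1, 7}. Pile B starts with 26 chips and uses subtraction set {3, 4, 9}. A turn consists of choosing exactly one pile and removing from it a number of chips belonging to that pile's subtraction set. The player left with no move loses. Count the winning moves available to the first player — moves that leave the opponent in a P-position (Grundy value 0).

0

Pile A, S = {1, 7}:
n :  0  1  2  3  4  5  6  7  8  9 10 11 12 13 14 15 16 17 18 19 20 21 22
G :  0  1  0  1  0  1  0  1  0  1  0  1  0  1  0  1  0  1  0  1  0  1  0
G_A(22) = 0.
Pile B, S = {3, 4, 9}:
n :  0  1  2  3  4  5  6  7  8  9 10 11 12 13 14 15 16 17 18 19 20 21 22 23 24 25 26
G :  0  0  0  1  1  1  2  0  0  3  1  1  2  0  0  0  1  1  1  2  0  0  3  1  1  2  0
G_B(26) = 0.
Combined Grundy value = 0 ⊕ 0 = 0.
A winning move leaves total XOR = 0, i.e. changes one component's Grundy value g to g ⊕ X where X is the current total.
Pile A: target g' = 0⊕0 = 0, but every legal move changes the Grundy value (mex property), so 0 moves.
Pile B: target g' = 0⊕0 = 0, but every legal move changes the Grundy value (mex property), so 0 moves.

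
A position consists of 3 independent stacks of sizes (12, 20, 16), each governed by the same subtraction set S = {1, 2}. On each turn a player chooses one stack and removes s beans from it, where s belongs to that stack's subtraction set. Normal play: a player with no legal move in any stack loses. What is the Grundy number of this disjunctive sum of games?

3

All stacks use S = {1, 2}:
n :  0  1  2  3  4  5  6  7  8  9 10 11 12 13 14 15 16 17 18 19 20
G :  0  1  2  0  1  2  0  1  2  0  1  2  0  1  2  0  1  2  0  1  2
Stack A: G(12) = 0.
Stack B: G(20) = 2.
Stack C: G(16) = 1.
Combined Grundy value = 0 ⊕ 2 ⊕ 1 = 3.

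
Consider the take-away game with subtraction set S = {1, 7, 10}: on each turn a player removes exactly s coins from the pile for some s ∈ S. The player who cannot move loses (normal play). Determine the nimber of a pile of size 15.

3

n :  0  1  2  3  4  5  6  7  8  9 10 11 12 13 14 15
G :  0  1  0  1  0  1  0  1  0  1  2  3  2  3  2  3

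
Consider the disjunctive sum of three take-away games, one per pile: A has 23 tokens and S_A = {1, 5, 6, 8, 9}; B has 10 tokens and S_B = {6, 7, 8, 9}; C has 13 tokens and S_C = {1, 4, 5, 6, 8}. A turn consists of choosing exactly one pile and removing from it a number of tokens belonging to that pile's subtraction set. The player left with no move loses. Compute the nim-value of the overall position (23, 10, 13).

0

Pile A, S = {1, 5, 6, 8, 9}:
n :  0  1  2  3  4  5  6  7  8  9 10 11 12 13 14 15 16 17 18 19 20 21 22 23
G :  0  1  0  1  0  1  2  3  2  3  2  3  4  5  0  1  0  1  0  1  2  3  2  3
G_A(23) = 3.
Pile B, S = {6, 7, 8, 9}:
G(0) = 0
G(1) = mex{} = 0
G(2) = mex{} = 0
G(3) = mex{} = 0
G(4) = mex{} = 0
G(5) = mex{} = 0
G(6) = mex{0} = 1
G(7) = mex{0,0} = 1
G(8) = mex{0,0,0} = 1
G(9) = mex{0,0,0,0} = 1
G(10) = mex{0,0,0,0} = 1
G_B(10) = 1.
Pile C, S = {1, 4, 5, 6, 8}:
n :  0  1  2  3  4  5  6  7  8  9 10 11 12 13
G :  0  1  0  1  2  3  2  3  4  0  1  0  1  2
G_C(13) = 2.
Combined Grundy value = 3 ⊕ 1 ⊕ 2 = 0.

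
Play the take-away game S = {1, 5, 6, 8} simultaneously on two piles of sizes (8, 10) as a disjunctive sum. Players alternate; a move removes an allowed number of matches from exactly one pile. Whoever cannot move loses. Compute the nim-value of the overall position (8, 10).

0

All piles use S = {1, 5, 6, 8}:
G(0) = 0
G(1) = mex{0} = 1
G(2) = mex{1} = 0
G(3) = mex{0} = 1
G(4) = mex{1} = 0
G(5) = mex{0,0} = 1
G(6) = mex{1,1,0} = 2
G(7) = mex{2,0,1} = 3
G(8) = mex{3,1,0,0} = 2
G(9) = mex{2,0,1,1} = 3
G(10) = mex{3,1,0,0} = 2
Pile A: G(8) = 2.
Pile B: G(10) = 2.
Combined Grundy value = 2 ⊕ 2 = 0.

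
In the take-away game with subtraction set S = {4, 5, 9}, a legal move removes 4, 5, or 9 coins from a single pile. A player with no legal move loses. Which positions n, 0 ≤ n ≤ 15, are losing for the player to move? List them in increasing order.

G(0) = 0
G(1) = mex{} = 0
G(2) = mex{} = 0
G(3) = mex{} = 0
G(4) = mex{0} = 1
G(5) = mex{0,0} = 1
G(6) = mex{0,0} = 1
G(7) = mex{0,0} = 1
G(8) = mex{1,0} = 2
G(9) = mex{1,1,0} = 2
G(10) = mex{1,1,0} = 2
G(11) = mex{1,1,0} = 2
G(12) = mex{2,1,0} = 3
G(13) = mex{2,2,1} = 0
G(14) = mex{2,2,1} = 0
G(15) = mex{2,2,1} = 0
P-positions are exactly the n with G(n) = 0.

0, 1, 2, 3, 13, 14, 15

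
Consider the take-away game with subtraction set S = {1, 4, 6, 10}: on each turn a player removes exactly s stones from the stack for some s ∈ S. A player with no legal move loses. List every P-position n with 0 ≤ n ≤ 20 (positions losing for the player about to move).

0, 2, 5, 7, 14, 16, 19

n :  0  1  2  3  4  5  6  7  8  9 10 11 12 13 14 15 16 17 18 19 20
G :  0  1  0  1  2  0  1  0  1  2  3  2  3  4  0  1  0  1  2  0  1
P-positions are exactly the n with G(n) = 0.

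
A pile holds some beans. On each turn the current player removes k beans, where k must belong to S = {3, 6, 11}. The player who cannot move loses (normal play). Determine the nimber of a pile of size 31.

1

n :  0  1  2  3  4  5  6  7  8  9 10 11 12 13 14 15 16 17 18 19 20 21 22 23 24 25 26 27 28 29 30 31
G :  0  0  0  1  1  1  2  2  2  0  0  3  1  1  0  2  2  1  0  0  2  1  1  0  2  2  1  0  0  2  1  1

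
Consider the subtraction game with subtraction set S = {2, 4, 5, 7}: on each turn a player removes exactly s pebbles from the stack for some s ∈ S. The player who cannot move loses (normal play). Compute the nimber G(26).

G(0) = 0
G(1) = mex{} = 0
G(2) = mex{0} = 1
G(3) = mex{0} = 1
G(4) = mex{1,0} = 2
G(5) = mex{1,0,0} = 2
G(6) = mex{2,1,0} = 3
G(7) = mex{2,1,1,0} = 3
G(8) = mex{3,2,1,0} = 4
G(9) = mex{3,2,2,1} = 0
G(10) = mex{4,3,2,1} = 0
G(11) = mex{0,3,3,2} = 1
G(12) = mex{0,4,3,2} = 1
G(13) = mex{1,0,4,3} = 2
G(14) = mex{1,0,0,3} = 2
G(15) = mex{2,1,0,4} = 3
G(16) = mex{2,1,1,0} = 3
G(17) = mex{3,2,1,0} = 4
G(18) = mex{3,2,2,1} = 0
G(19) = mex{4,3,2,1} = 0
G(20) = mex{0,3,3,2} = 1
G(21) = mex{0,4,3,2} = 1
G(22) = mex{1,0,4,3} = 2
G(23) = mex{1,0,0,3} = 2
G(24) = mex{2,1,0,4} = 3
G(25) = mex{2,1,1,0} = 3
G(26) = mex{3,2,1,0} = 4

4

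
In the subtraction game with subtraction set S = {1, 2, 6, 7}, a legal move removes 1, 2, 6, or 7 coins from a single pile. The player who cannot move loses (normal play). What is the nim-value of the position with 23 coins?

n :  0  1  2  3  4  5  6  7  8  9 10 11 12 13 14 15 16 17 18 19 20 21 22 23
G :  0  1  2  0  1  2  3  4  0  1  2  0  1  2  3  4  0  1  2  0  1  2  3  4

4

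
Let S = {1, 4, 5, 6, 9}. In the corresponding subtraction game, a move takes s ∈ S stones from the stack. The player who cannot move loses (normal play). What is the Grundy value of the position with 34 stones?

2

n :  0  1  2  3  4  5  6  7  8  9 10 11 12 13 14 15 16 17 18 19 20 21 22 23 24 25 26 27 28 29 30 31 32 33 34
G :  0  1  0  1  2  3  2  3  4  5  0  1  0  1  2  3  2  3  4  5  0  1  0  1  2  3  2  3  4  5  0  1  0  1  2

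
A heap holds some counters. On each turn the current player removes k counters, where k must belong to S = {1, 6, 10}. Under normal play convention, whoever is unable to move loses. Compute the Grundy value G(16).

G(0) = 0
G(1) = mex{0} = 1
G(2) = mex{1} = 0
G(3) = mex{0} = 1
G(4) = mex{1} = 0
G(5) = mex{0} = 1
G(6) = mex{1,0} = 2
G(7) = mex{2,1} = 0
G(8) = mex{0,0} = 1
G(9) = mex{1,1} = 0
G(10) = mex{0,0,0} = 1
G(11) = mex{1,1,1} = 0
G(12) = mex{0,2,0} = 1
G(13) = mex{1,0,1} = 2
G(14) = mex{2,1,0} = 3
G(15) = mex{3,0,1} = 2
G(16) = mex{2,1,2} = 0

0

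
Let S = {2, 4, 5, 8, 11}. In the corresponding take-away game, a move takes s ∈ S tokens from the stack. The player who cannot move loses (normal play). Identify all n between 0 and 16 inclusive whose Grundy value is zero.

0, 1, 7, 10, 13, 16

n :  0  1  2  3  4  5  6  7  8  9 10 11 12 13 14 15 16
G :  0  0  1  1  2  2  3  0  4  1  0  2  1  0  2  1  0
P-positions are exactly the n with G(n) = 0.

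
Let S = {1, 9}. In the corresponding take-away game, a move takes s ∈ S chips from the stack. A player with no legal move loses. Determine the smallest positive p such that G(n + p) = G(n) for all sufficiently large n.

G(0) = 0
G(1) = mex{0} = 1
G(2) = mex{1} = 0
G(3) = mex{0} = 1
G(4) = mex{1} = 0
G(5) = mex{0} = 1
G(6) = mex{1} = 0
G(7) = mex{0} = 1
G(8) = mex{1} = 0
G(9) = mex{0,0} = 1
G(10) = mex{1,1} = 0
G(11) = mex{0,0} = 1
G(12) = mex{1,1} = 0
G(13) = mex{0,0} = 1
G(14) = mex{1,1} = 0
G(n+2) = G(n) holds for n = 0,…,8 (a full window of length max(S) = 9), so the sequence is purely periodic with period 2.

2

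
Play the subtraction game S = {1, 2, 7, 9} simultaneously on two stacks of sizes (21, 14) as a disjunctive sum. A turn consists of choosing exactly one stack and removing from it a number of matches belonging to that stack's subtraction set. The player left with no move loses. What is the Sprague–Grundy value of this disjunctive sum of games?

4

All stacks use S = {1, 2, 7, 9}:
G(0) = 0
G(1) = mex{0} = 1
G(2) = mex{1,0} = 2
G(3) = mex{2,1} = 0
G(4) = mex{0,2} = 1
G(5) = mex{1,0} = 2
G(6) = mex{2,1} = 0
G(7) = mex{0,2,0} = 1
G(8) = mex{1,0,1} = 2
G(9) = mex{2,1,2,0} = 3
G(10) = mex{3,2,0,1} = 4
G(11) = mex{4,3,1,2} = 0
G(12) = mex{0,4,2,0} = 1
G(13) = mex{1,0,0,1} = 2
G(14) = mex{2,1,1,2} = 0
G(15) = mex{0,2,2,0} = 1
G(16) = mex{1,0,3,1} = 2
G(17) = mex{2,1,4,2} = 0
G(18) = mex{0,2,0,3} = 1
G(19) = mex{1,0,1,4} = 2
G(20) = mex{2,1,2,0} = 3
G(21) = mex{3,2,0,1} = 4
Stack A: G(21) = 4.
Stack B: G(14) = 0.
Combined Grundy value = 4 ⊕ 0 = 4.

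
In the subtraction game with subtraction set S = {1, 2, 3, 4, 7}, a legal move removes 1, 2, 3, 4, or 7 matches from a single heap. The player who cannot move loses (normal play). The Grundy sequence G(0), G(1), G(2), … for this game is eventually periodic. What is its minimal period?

G(0) = 0
G(1) = mex{0} = 1
G(2) = mex{1,0} = 2
G(3) = mex{2,1,0} = 3
G(4) = mex{3,2,1,0} = 4
G(5) = mex{4,3,2,1} = 0
G(6) = mex{0,4,3,2} = 1
G(7) = mex{1,0,4,3,0} = 2
G(8) = mex{2,1,0,4,1} = 3
G(9) = mex{3,2,1,0,2} = 4
G(10) = mex{4,3,2,1,3} = 0
G(11) = mex{0,4,3,2,4} = 1
G(12) = mex{1,0,4,3,0} = 2
G(13) = mex{2,1,0,4,1} = 3
G(14) = mex{3,2,1,0,2} = 4
G(n+5) = G(n) holds for n = 0,…,6 (a full window of length max(S) = 7), so the sequence is purely periodic with period 5.

5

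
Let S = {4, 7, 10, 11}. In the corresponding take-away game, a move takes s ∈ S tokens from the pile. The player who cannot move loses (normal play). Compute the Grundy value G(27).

3

G(0) = 0
G(1) = mex{} = 0
G(2) = mex{} = 0
G(3) = mex{} = 0
G(4) = mex{0} = 1
G(5) = mex{0} = 1
G(6) = mex{0} = 1
G(7) = mex{0,0} = 1
G(8) = mex{1,0} = 2
G(9) = mex{1,0} = 2
G(10) = mex{1,0,0} = 2
G(11) = mex{1,1,0,0} = 2
G(12) = mex{2,1,0,0} = 3
G(13) = mex{2,1,0,0} = 3
G(14) = mex{2,1,1,0} = 3
G(15) = mex{2,2,1,1} = 0
G(16) = mex{3,2,1,1} = 0
G(17) = mex{3,2,1,1} = 0
G(18) = mex{3,2,2,1} = 0
G(19) = mex{0,3,2,2} = 1
G(20) = mex{0,3,2,2} = 1
G(21) = mex{0,3,2,2} = 1
G(22) = mex{0,0,3,2} = 1
G(23) = mex{1,0,3,3} = 2
G(24) = mex{1,0,3,3} = 2
G(25) = mex{1,0,0,3} = 2
G(26) = mex{1,1,0,0} = 2
G(27) = mex{2,1,0,0} = 3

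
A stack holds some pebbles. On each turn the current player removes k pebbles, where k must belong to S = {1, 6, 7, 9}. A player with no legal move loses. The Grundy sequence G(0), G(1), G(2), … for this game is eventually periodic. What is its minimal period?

12

G(0) = 0
G(1) = mex{0} = 1
G(2) = mex{1} = 0
G(3) = mex{0} = 1
G(4) = mex{1} = 0
G(5) = mex{0} = 1
G(6) = mex{1,0} = 2
G(7) = mex{2,1,0} = 3
G(8) = mex{3,0,1} = 2
G(9) = mex{2,1,0,0} = 3
G(10) = mex{3,0,1,1} = 2
G(11) = mex{2,1,0,0} = 3
G(12) = mex{3,2,1,1} = 0
G(13) = mex{0,3,2,0} = 1
G(14) = mex{1,2,3,1} = 0
G(15) = mex{0,3,2,2} = 1
G(16) = mex{1,2,3,3} = 0
G(17) = mex{0,3,2,2} = 1
G(18) = mex{1,0,3,3} = 2
G(19) = mex{2,1,0,2} = 3
G(20) = mex{3,0,1,3} = 2
G(21) = mex{2,1,0,0} = 3
G(22) = mex{3,0,1,1} = 2
G(23) = mex{2,1,0,0} = 3
G(24) = mex{3,2,1,1} = 0
G(25) = mex{0,3,2,0} = 1
G(n+12) = G(n) holds for n = 0,…,8 (a full window of length max(S) = 9), so the sequence is purely periodic with period 12.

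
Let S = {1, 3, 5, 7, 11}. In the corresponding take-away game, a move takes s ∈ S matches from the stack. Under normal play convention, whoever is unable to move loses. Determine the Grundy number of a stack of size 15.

1

n :  0  1  2  3  4  5  6  7  8  9 10 11 12 13 14 15
G :  0  1  0  1  0  1  0  1  0  1  0  1  0  1  0  1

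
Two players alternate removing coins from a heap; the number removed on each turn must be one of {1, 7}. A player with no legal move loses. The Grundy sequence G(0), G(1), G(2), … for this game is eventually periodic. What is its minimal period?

2

G(0) = 0
G(1) = mex{0} = 1
G(2) = mex{1} = 0
G(3) = mex{0} = 1
G(4) = mex{1} = 0
G(5) = mex{0} = 1
G(6) = mex{1} = 0
G(7) = mex{0,0} = 1
G(8) = mex{1,1} = 0
G(9) = mex{0,0} = 1
G(10) = mex{1,1} = 0
G(11) = mex{0,0} = 1
G(12) = mex{1,1} = 0
G(13) = mex{0,0} = 1
G(14) = mex{1,1} = 0
G(n+2) = G(n) holds for n = 0,…,6 (a full window of length max(S) = 7), so the sequence is purely periodic with period 2.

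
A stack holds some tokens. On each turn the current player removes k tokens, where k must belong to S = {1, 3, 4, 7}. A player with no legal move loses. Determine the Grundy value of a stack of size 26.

G(0) = 0
G(1) = mex{0} = 1
G(2) = mex{1} = 0
G(3) = mex{0,0} = 1
G(4) = mex{1,1,0} = 2
G(5) = mex{2,0,1} = 3
G(6) = mex{3,1,0} = 2
G(7) = mex{2,2,1,0} = 3
G(8) = mex{3,3,2,1} = 0
G(9) = mex{0,2,3,0} = 1
G(10) = mex{1,3,2,1} = 0
G(11) = mex{0,0,3,2} = 1
G(12) = mex{1,1,0,3} = 2
G(13) = mex{2,0,1,2} = 3
G(14) = mex{3,1,0,3} = 2
G(15) = mex{2,2,1,0} = 3
G(16) = mex{3,3,2,1} = 0
G(17) = mex{0,2,3,0} = 1
G(18) = mex{1,3,2,1} = 0
G(19) = mex{0,0,3,2} = 1
G(20) = mex{1,1,0,3} = 2
G(21) = mex{2,0,1,2} = 3
G(22) = mex{3,1,0,3} = 2
G(23) = mex{2,2,1,0} = 3
G(24) = mex{3,3,2,1} = 0
G(25) = mex{0,2,3,0} = 1
G(26) = mex{1,3,2,1} = 0

0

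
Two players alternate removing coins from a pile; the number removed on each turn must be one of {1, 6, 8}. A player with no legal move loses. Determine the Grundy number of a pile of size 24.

1

n :  0  1  2  3  4  5  6  7  8  9 10 11 12 13 14 15 16 17 18 19 20 21 22 23 24
G :  0  1  0  1  0  1  2  0  1  0  1  0  1  2  0  1  0  1  0  1  2  0  1  0  1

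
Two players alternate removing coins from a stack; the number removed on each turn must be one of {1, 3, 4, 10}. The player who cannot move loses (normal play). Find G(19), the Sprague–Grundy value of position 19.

3

G(0) = 0
G(1) = mex{0} = 1
G(2) = mex{1} = 0
G(3) = mex{0,0} = 1
G(4) = mex{1,1,0} = 2
G(5) = mex{2,0,1} = 3
G(6) = mex{3,1,0} = 2
G(7) = mex{2,2,1} = 0
G(8) = mex{0,3,2} = 1
G(9) = mex{1,2,3} = 0
G(10) = mex{0,0,2,0} = 1
G(11) = mex{1,1,0,1} = 2
G(12) = mex{2,0,1,0} = 3
G(13) = mex{3,1,0,1} = 2
G(14) = mex{2,2,1,2} = 0
G(15) = mex{0,3,2,3} = 1
G(16) = mex{1,2,3,2} = 0
G(17) = mex{0,0,2,0} = 1
G(18) = mex{1,1,0,1} = 2
G(19) = mex{2,0,1,0} = 3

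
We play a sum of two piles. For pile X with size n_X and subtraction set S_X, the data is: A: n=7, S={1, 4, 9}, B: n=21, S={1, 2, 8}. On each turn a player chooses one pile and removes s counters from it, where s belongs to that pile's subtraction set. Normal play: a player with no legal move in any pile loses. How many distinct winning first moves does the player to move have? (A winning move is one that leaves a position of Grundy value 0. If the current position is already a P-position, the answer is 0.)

0

Pile A, S = {1, 4, 9}:
n : 0 1 2 3 4 5 6 7
G : 0 1 0 1 2 0 1 0
G_A(7) = 0.
Pile B, S = {1, 2, 8}:
G(0) = 0
G(1) = mex{0} = 1
G(2) = mex{1,0} = 2
G(3) = mex{2,1} = 0
G(4) = mex{0,2} = 1
G(5) = mex{1,0} = 2
G(6) = mex{2,1} = 0
G(7) = mex{0,2} = 1
G(8) = mex{1,0,0} = 2
G(9) = mex{2,1,1} = 0
G(10) = mex{0,2,2} = 1
G(11) = mex{1,0,0} = 2
G(12) = mex{2,1,1} = 0
G(13) = mex{0,2,2} = 1
G(14) = mex{1,0,0} = 2
G(15) = mex{2,1,1} = 0
G(16) = mex{0,2,2} = 1
G(17) = mex{1,0,0} = 2
G(18) = mex{2,1,1} = 0
G(19) = mex{0,2,2} = 1
G(20) = mex{1,0,0} = 2
G(21) = mex{2,1,1} = 0
G_B(21) = 0.
Combined Grundy value = 0 ⊕ 0 = 0.
A winning move leaves total XOR = 0, i.e. changes one component's Grundy value g to g ⊕ X where X is the current total.
Pile A: target g' = 0⊕0 = 0, but every legal move changes the Grundy value (mex property), so 0 moves.
Pile B: target g' = 0⊕0 = 0, but every legal move changes the Grundy value (mex property), so 0 moves.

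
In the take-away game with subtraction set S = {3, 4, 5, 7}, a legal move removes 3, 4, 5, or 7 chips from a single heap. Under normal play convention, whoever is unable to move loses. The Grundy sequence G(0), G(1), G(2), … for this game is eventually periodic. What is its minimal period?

G(0) = 0
G(1) = mex{} = 0
G(2) = mex{} = 0
G(3) = mex{0} = 1
G(4) = mex{0,0} = 1
G(5) = mex{0,0,0} = 1
G(6) = mex{1,0,0} = 2
G(7) = mex{1,1,0,0} = 2
G(8) = mex{1,1,1,0} = 2
G(9) = mex{2,1,1,0} = 3
G(10) = mex{2,2,1,1} = 0
G(11) = mex{2,2,2,1} = 0
G(12) = mex{3,2,2,1} = 0
G(13) = mex{0,3,2,2} = 1
G(14) = mex{0,0,3,2} = 1
G(15) = mex{0,0,0,2} = 1
G(16) = mex{1,0,0,3} = 2
G(17) = mex{1,1,0,0} = 2
G(18) = mex{1,1,1,0} = 2
G(19) = mex{2,1,1,0} = 3
G(20) = mex{2,2,1,1} = 0
G(21) = mex{2,2,2,1} = 0
G(n+10) = G(n) holds for n = 0,…,6 (a full window of length max(S) = 7), so the sequence is purely periodic with period 10.

10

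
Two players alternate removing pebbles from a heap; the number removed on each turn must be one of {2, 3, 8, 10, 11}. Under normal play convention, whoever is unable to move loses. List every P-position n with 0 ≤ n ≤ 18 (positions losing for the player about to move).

G(0) = 0
G(1) = mex{} = 0
G(2) = mex{0} = 1
G(3) = mex{0,0} = 1
G(4) = mex{1,0} = 2
G(5) = mex{1,1} = 0
G(6) = mex{2,1} = 0
G(7) = mex{0,2} = 1
G(8) = mex{0,0,0} = 1
G(9) = mex{1,0,0} = 2
G(10) = mex{1,1,1,0} = 2
G(11) = mex{2,1,1,0,0} = 3
G(12) = mex{2,2,2,1,0} = 3
G(13) = mex{3,2,0,1,1} = 4
G(14) = mex{3,3,0,2,1} = 4
G(15) = mex{4,3,1,0,2} = 5
G(16) = mex{4,4,1,0,0} = 2
G(17) = mex{5,4,2,1,0} = 3
G(18) = mex{2,5,2,1,1} = 0
P-positions are exactly the n with G(n) = 0.

0, 1, 5, 6, 18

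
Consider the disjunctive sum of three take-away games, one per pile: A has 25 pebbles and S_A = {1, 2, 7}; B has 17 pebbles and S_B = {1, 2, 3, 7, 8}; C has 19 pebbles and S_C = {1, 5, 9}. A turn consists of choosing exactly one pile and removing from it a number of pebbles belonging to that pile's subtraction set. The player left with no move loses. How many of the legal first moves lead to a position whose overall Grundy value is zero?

Pile A, S = {1, 2, 7}:
G(0) = 0
G(1) = mex{0} = 1
G(2) = mex{1,0} = 2
G(3) = mex{2,1} = 0
G(4) = mex{0,2} = 1
G(5) = mex{1,0} = 2
G(6) = mex{2,1} = 0
G(7) = mex{0,2,0} = 1
G(8) = mex{1,0,1} = 2
G(9) = mex{2,1,2} = 0
G(10) = mex{0,2,0} = 1
G(11) = mex{1,0,1} = 2
G(12) = mex{2,1,2} = 0
G(13) = mex{0,2,0} = 1
G(14) = mex{1,0,1} = 2
G(15) = mex{2,1,2} = 0
G(16) = mex{0,2,0} = 1
G(17) = mex{1,0,1} = 2
G(18) = mex{2,1,2} = 0
G(19) = mex{0,2,0} = 1
G(20) = mex{1,0,1} = 2
G(21) = mex{2,1,2} = 0
G(22) = mex{0,2,0} = 1
G(23) = mex{1,0,1} = 2
G(24) = mex{2,1,2} = 0
G(25) = mex{0,2,0} = 1
G_A(25) = 1.
Pile B, S = {1, 2, 3, 7, 8}:
n :  0  1  2  3  4  5  6  7  8  9 10 11 12 13 14 15 16 17
G :  0  1  2  3  0  1  2  3  4  0  1  2  3  0  1  2  3  4
G_B(17) = 4.
Pile C, S = {1, 5, 9}:
G(0) = 0
G(1) = mex{0} = 1
G(2) = mex{1} = 0
G(3) = mex{0} = 1
G(4) = mex{1} = 0
G(5) = mex{0,0} = 1
G(6) = mex{1,1} = 0
G(7) = mex{0,0} = 1
G(8) = mex{1,1} = 0
G(9) = mex{0,0,0} = 1
G(10) = mex{1,1,1} = 0
G(11) = mex{0,0,0} = 1
G(12) = mex{1,1,1} = 0
G(13) = mex{0,0,0} = 1
G(14) = mex{1,1,1} = 0
G(15) = mex{0,0,0} = 1
G(16) = mex{1,1,1} = 0
G(17) = mex{0,0,0} = 1
G(18) = mex{1,1,1} = 0
G(19) = mex{0,0,0} = 1
G_C(19) = 1.
Combined Grundy value = 1 ⊕ 4 ⊕ 1 = 4.
A winning move leaves total XOR = 0, i.e. changes one component's Grundy value g to g ⊕ X where X is the current total.
Pile A: need g' = 1⊕4 = 5. Options: 25−1→G=0, 25−2→G=2, 25−7→G=0. Hits: 0.
Pile B: need g' = 4⊕4 = 0. Options: 17−1→G=3, 17−2→G=2, 17−3→G=1, 17−7→G=1, 17−8→G=0. Hits: 1.
Pile C: need g' = 1⊕4 = 5. Options: 19−1→G=0, 19−5→G=0, 19−9→G=0. Hits: 0.

1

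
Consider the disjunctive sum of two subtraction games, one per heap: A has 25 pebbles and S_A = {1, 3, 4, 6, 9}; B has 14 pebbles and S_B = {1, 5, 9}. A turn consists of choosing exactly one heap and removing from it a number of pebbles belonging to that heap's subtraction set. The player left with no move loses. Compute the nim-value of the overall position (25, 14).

Heap A, S = {1, 3, 4, 6, 9}:
n :  0  1  2  3  4  5  6  7  8  9 10 11 12 13 14 15 16 17 18 19 20 21 22 23 24 25
G :  0  1  0  1  2  3  2  0  1  4  3  2  0  1  0  1  2  3  2  0  1  4  3  2  0  1
G_A(25) = 1.
Heap B, S = {1, 5, 9}:
n :  0  1  2  3  4  5  6  7  8  9 10 11 12 13 14
G :  0  1  0  1  0  1  0  1  0  1  0  1  0  1  0
G_B(14) = 0.
Combined Grundy value = 1 ⊕ 0 = 1.

1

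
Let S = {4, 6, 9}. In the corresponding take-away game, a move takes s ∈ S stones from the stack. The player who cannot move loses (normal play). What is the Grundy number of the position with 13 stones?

0

n :  0  1  2  3  4  5  6  7  8  9 10 11 12 13
G :  0  0  0  0  1  1  1  1  2  2  2  2  3  0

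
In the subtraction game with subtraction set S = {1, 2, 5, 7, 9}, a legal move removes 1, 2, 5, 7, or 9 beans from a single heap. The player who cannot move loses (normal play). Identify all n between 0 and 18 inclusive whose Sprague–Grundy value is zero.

0, 3, 6, 14, 17

n :  0  1  2  3  4  5  6  7  8  9 10 11 12 13 14 15 16 17 18
G :  0  1  2  0  1  2  0  1  2  3  4  5  3  4  0  1  2  0  1
P-positions are exactly the n with G(n) = 0.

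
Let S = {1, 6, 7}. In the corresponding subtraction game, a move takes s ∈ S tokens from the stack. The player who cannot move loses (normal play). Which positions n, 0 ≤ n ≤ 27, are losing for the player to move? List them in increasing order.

0, 2, 4, 12, 14, 16, 24, 26

n :  0  1  2  3  4  5  6  7  8  9 10 11 12 13 14 15 16 17 18 19 20 21 22 23 24 25 26 27
G :  0  1  0  1  0  1  2  3  2  3  2  3  0  1  0  1  0  1  2  3  2  3  2  3  0  1  0  1
P-positions are exactly the n with G(n) = 0.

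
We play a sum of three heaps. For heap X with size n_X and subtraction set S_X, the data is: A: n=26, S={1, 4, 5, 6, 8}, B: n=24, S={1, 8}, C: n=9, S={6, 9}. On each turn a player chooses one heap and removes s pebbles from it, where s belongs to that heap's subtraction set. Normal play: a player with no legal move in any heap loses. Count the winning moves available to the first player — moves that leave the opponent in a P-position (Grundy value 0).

Heap A, S = {1, 4, 5, 6, 8}:
G(0) = 0
G(1) = mex{0} = 1
G(2) = mex{1} = 0
G(3) = mex{0} = 1
G(4) = mex{1,0} = 2
G(5) = mex{2,1,0} = 3
G(6) = mex{3,0,1,0} = 2
G(7) = mex{2,1,0,1} = 3
G(8) = mex{3,2,1,0,0} = 4
G(9) = mex{4,3,2,1,1} = 0
G(10) = mex{0,2,3,2,0} = 1
G(11) = mex{1,3,2,3,1} = 0
G(12) = mex{0,4,3,2,2} = 1
G(13) = mex{1,0,4,3,3} = 2
G(14) = mex{2,1,0,4,2} = 3
G(15) = mex{3,0,1,0,3} = 2
G(16) = mex{2,1,0,1,4} = 3
G(17) = mex{3,2,1,0,0} = 4
G(18) = mex{4,3,2,1,1} = 0
G(19) = mex{0,2,3,2,0} = 1
G(20) = mex{1,3,2,3,1} = 0
G(21) = mex{0,4,3,2,2} = 1
G(22) = mex{1,0,4,3,3} = 2
G(23) = mex{2,1,0,4,2} = 3
G(24) = mex{3,0,1,0,3} = 2
G(25) = mex{2,1,0,1,4} = 3
G(26) = mex{3,2,1,0,0} = 4
G_A(26) = 4.
Heap B, S = {1, 8}:
n :  0  1  2  3  4  5  6  7  8  9 10 11 12 13 14 15 16 17 18 19 20 21 22 23 24
G :  0  1  0  1  0  1  0  1  2  0  1  0  1  0  1  0  1  2  0  1  0  1  0  1  0
G_B(24) = 0.
Heap C, S = {6, 9}:
G(0) = 0
G(1) = mex{} = 0
G(2) = mex{} = 0
G(3) = mex{} = 0
G(4) = mex{} = 0
G(5) = mex{} = 0
G(6) = mex{0} = 1
G(7) = mex{0} = 1
G(8) = mex{0} = 1
G(9) = mex{0,0} = 1
G_C(9) = 1.
Combined Grundy value = 4 ⊕ 0 ⊕ 1 = 5.
A winning move leaves total XOR = 0, i.e. changes one component's Grundy value g to g ⊕ X where X is the current total.
Heap A: need g' = 4⊕5 = 1. Options: 26−1→G=3, 26−4→G=2, 26−5→G=1, 26−6→G=0, 26−8→G=0. Hits: 1.
Heap B: need g' = 0⊕5 = 5. Options: 24−1→G=1, 24−8→G=1. Hits: 0.
Heap C: need g' = 1⊕5 = 4. Options: 9−6→G=0, 9−9→G=0. Hits: 0.

1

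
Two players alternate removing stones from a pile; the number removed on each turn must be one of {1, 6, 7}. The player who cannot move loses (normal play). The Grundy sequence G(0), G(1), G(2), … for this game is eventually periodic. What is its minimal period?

12

n :  0  1  2  3  4  5  6  7  8  9 10 11 12 13 14 15 16 17 18 19 20 21 22 23 24 25
G :  0  1  0  1  0  1  2  3  2  3  2  3  0  1  0  1  0  1  2  3  2  3  2  3  0  1
G(n+12) = G(n) holds for n = 0,…,6 (a full window of length max(S) = 7), so the sequence is purely periodic with period 12.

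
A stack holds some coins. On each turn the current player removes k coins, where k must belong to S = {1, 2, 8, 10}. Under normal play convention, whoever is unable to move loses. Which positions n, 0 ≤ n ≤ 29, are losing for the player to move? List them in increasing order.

0, 3, 6, 9, 12, 15, 18, 21, 24, 27

n :  0  1  2  3  4  5  6  7  8  9 10 11 12 13 14 15 16 17 18 19 20 21 22 23 24 25 26 27 28 29
G :  0  1  2  0  1  2  0  1  2  0  1  2  0  1  2  0  1  2  0  1  2  0  1  2  0  1  2  0  1  2
P-positions are exactly the n with G(n) = 0.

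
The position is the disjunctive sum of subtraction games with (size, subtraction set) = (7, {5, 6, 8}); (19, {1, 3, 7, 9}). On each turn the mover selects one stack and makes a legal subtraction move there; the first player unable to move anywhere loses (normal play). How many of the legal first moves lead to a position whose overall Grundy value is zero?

0

Stack A, S = {5, 6, 8}:
G(0) = 0
G(1) = mex{} = 0
G(2) = mex{} = 0
G(3) = mex{} = 0
G(4) = mex{} = 0
G(5) = mex{0} = 1
G(6) = mex{0,0} = 1
G(7) = mex{0,0} = 1
G_A(7) = 1.
Stack B, S = {1, 3, 7, 9}:
G(0) = 0
G(1) = mex{0} = 1
G(2) = mex{1} = 0
G(3) = mex{0,0} = 1
G(4) = mex{1,1} = 0
G(5) = mex{0,0} = 1
G(6) = mex{1,1} = 0
G(7) = mex{0,0,0} = 1
G(8) = mex{1,1,1} = 0
G(9) = mex{0,0,0,0} = 1
G(10) = mex{1,1,1,1} = 0
G(11) = mex{0,0,0,0} = 1
G(12) = mex{1,1,1,1} = 0
G(13) = mex{0,0,0,0} = 1
G(14) = mex{1,1,1,1} = 0
G(15) = mex{0,0,0,0} = 1
G(16) = mex{1,1,1,1} = 0
G(17) = mex{0,0,0,0} = 1
G(18) = mex{1,1,1,1} = 0
G(19) = mex{0,0,0,0} = 1
G_B(19) = 1.
Combined Grundy value = 1 ⊕ 1 = 0.
A winning move leaves total XOR = 0, i.e. changes one component's Grundy value g to g ⊕ X where X is the current total.
Stack A: target g' = 1⊕0 = 1, but every legal move changes the Grundy value (mex property), so 0 moves.
Stack B: target g' = 1⊕0 = 1, but every legal move changes the Grundy value (mex property), so 0 moves.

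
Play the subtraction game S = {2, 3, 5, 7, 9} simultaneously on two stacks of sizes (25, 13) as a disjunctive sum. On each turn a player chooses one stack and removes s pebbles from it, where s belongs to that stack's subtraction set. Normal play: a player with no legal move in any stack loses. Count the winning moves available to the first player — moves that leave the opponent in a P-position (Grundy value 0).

All stacks use S = {2, 3, 5, 7, 9}:
G(0) = 0
G(1) = mex{} = 0
G(2) = mex{0} = 1
G(3) = mex{0,0} = 1
G(4) = mex{1,0} = 2
G(5) = mex{1,1,0} = 2
G(6) = mex{2,1,0} = 3
G(7) = mex{2,2,1,0} = 3
G(8) = mex{3,2,1,0} = 4
G(9) = mex{3,3,2,1,0} = 4
G(10) = mex{4,3,2,1,0} = 5
G(11) = mex{4,4,3,2,1} = 0
G(12) = mex{5,4,3,2,1} = 0
G(13) = mex{0,5,4,3,2} = 1
G(14) = mex{0,0,4,3,2} = 1
G(15) = mex{1,0,5,4,3} = 2
G(16) = mex{1,1,0,4,3} = 2
G(17) = mex{2,1,0,5,4} = 3
G(18) = mex{2,2,1,0,4} = 3
G(19) = mex{3,2,1,0,5} = 4
G(20) = mex{3,3,2,1,0} = 4
G(21) = mex{4,3,2,1,0} = 5
G(22) = mex{4,4,3,2,1} = 0
G(23) = mex{5,4,3,2,1} = 0
G(24) = mex{0,5,4,3,2} = 1
G(25) = mex{0,0,4,3,2} = 1
Stack A: G(25) = 1.
Stack B: G(13) = 1.
Combined Grundy value = 1 ⊕ 1 = 0.
A winning move leaves total XOR = 0, i.e. changes one component's Grundy value g to g ⊕ X where X is the current total.
Stack A: target g' = 1⊕0 = 1, but every legal move changes the Grundy value (mex property), so 0 moves.
Stack B: target g' = 1⊕0 = 1, but every legal move changes the Grundy value (mex property), so 0 moves.

0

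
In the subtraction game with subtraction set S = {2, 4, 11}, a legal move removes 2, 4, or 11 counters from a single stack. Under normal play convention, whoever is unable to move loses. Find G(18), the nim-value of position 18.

2

n :  0  1  2  3  4  5  6  7  8  9 10 11 12 13 14 15 16 17 18
G :  0  0  1  1  2  2  0  0  1  1  2  2  3  0  0  1  1  2  2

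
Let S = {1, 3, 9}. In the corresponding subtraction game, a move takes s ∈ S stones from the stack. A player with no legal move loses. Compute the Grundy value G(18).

0

n :  0  1  2  3  4  5  6  7  8  9 10 11 12 13 14 15 16 17 18
G :  0  1  0  1  0  1  0  1  0  1  0  1  0  1  0  1  0  1  0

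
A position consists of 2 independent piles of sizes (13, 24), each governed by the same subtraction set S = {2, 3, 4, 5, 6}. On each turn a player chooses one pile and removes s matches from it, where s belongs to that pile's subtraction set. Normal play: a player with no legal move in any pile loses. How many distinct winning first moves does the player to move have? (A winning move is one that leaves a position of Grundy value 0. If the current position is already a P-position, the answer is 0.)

All piles use S = {2, 3, 4, 5, 6}:
G(0) = 0
G(1) = mex{} = 0
G(2) = mex{0} = 1
G(3) = mex{0,0} = 1
G(4) = mex{1,0,0} = 2
G(5) = mex{1,1,0,0} = 2
G(6) = mex{2,1,1,0,0} = 3
G(7) = mex{2,2,1,1,0} = 3
G(8) = mex{3,2,2,1,1} = 0
G(9) = mex{3,3,2,2,1} = 0
G(10) = mex{0,3,3,2,2} = 1
G(11) = mex{0,0,3,3,2} = 1
G(12) = mex{1,0,0,3,3} = 2
G(13) = mex{1,1,0,0,3} = 2
G(14) = mex{2,1,1,0,0} = 3
G(15) = mex{2,2,1,1,0} = 3
G(16) = mex{3,2,2,1,1} = 0
G(17) = mex{3,3,2,2,1} = 0
G(18) = mex{0,3,3,2,2} = 1
G(19) = mex{0,0,3,3,2} = 1
G(20) = mex{1,0,0,3,3} = 2
G(21) = mex{1,1,0,0,3} = 2
G(22) = mex{2,1,1,0,0} = 3
G(23) = mex{2,2,1,1,0} = 3
G(24) = mex{3,2,2,1,1} = 0
Pile A: G(13) = 2.
Pile B: G(24) = 0.
Combined Grundy value = 2 ⊕ 0 = 2.
A winning move leaves total XOR = 0, i.e. changes one component's Grundy value g to g ⊕ X where X is the current total.
Pile A: need g' = 2⊕2 = 0. Options: 13−2→G=1, 13−3→G=1, 13−4→G=0, 13−5→G=0, 13−6→G=3. Hits: 2.
Pile B: need g' = 0⊕2 = 2. Options: 24−2→G=3, 24−3→G=2, 24−4→G=2, 24−5→G=1, 24−6→G=1. Hits: 2.

4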